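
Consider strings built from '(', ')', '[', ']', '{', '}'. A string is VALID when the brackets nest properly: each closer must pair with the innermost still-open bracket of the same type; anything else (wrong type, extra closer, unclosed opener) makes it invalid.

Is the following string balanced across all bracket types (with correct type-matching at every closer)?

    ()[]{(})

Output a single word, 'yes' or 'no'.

pos 0: push '('; stack = (
pos 1: ')' matches '('; pop; stack = (empty)
pos 2: push '['; stack = [
pos 3: ']' matches '['; pop; stack = (empty)
pos 4: push '{'; stack = {
pos 5: push '('; stack = {(
pos 6: saw closer '}' but top of stack is '(' (expected ')') → INVALID
Verdict: type mismatch at position 6: '}' closes '(' → no

Answer: no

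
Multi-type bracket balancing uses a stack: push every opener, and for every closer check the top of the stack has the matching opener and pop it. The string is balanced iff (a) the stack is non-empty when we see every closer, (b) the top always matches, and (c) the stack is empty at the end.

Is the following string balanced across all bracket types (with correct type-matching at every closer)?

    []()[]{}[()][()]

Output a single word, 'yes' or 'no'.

pos 0: push '['; stack = [
pos 1: ']' matches '['; pop; stack = (empty)
pos 2: push '('; stack = (
pos 3: ')' matches '('; pop; stack = (empty)
pos 4: push '['; stack = [
pos 5: ']' matches '['; pop; stack = (empty)
pos 6: push '{'; stack = {
pos 7: '}' matches '{'; pop; stack = (empty)
pos 8: push '['; stack = [
pos 9: push '('; stack = [(
pos 10: ')' matches '('; pop; stack = [
pos 11: ']' matches '['; pop; stack = (empty)
pos 12: push '['; stack = [
pos 13: push '('; stack = [(
pos 14: ')' matches '('; pop; stack = [
pos 15: ']' matches '['; pop; stack = (empty)
end: stack empty → VALID
Verdict: properly nested → yes

Answer: yes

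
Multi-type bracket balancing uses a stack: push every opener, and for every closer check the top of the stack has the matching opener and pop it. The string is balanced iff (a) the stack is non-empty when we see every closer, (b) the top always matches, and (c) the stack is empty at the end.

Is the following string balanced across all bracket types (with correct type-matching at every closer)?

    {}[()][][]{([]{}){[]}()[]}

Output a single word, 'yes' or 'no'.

Answer: yes

Derivation:
pos 0: push '{'; stack = {
pos 1: '}' matches '{'; pop; stack = (empty)
pos 2: push '['; stack = [
pos 3: push '('; stack = [(
pos 4: ')' matches '('; pop; stack = [
pos 5: ']' matches '['; pop; stack = (empty)
pos 6: push '['; stack = [
pos 7: ']' matches '['; pop; stack = (empty)
pos 8: push '['; stack = [
pos 9: ']' matches '['; pop; stack = (empty)
pos 10: push '{'; stack = {
pos 11: push '('; stack = {(
pos 12: push '['; stack = {([
pos 13: ']' matches '['; pop; stack = {(
pos 14: push '{'; stack = {({
pos 15: '}' matches '{'; pop; stack = {(
pos 16: ')' matches '('; pop; stack = {
pos 17: push '{'; stack = {{
pos 18: push '['; stack = {{[
pos 19: ']' matches '['; pop; stack = {{
pos 20: '}' matches '{'; pop; stack = {
pos 21: push '('; stack = {(
pos 22: ')' matches '('; pop; stack = {
pos 23: push '['; stack = {[
pos 24: ']' matches '['; pop; stack = {
pos 25: '}' matches '{'; pop; stack = (empty)
end: stack empty → VALID
Verdict: properly nested → yes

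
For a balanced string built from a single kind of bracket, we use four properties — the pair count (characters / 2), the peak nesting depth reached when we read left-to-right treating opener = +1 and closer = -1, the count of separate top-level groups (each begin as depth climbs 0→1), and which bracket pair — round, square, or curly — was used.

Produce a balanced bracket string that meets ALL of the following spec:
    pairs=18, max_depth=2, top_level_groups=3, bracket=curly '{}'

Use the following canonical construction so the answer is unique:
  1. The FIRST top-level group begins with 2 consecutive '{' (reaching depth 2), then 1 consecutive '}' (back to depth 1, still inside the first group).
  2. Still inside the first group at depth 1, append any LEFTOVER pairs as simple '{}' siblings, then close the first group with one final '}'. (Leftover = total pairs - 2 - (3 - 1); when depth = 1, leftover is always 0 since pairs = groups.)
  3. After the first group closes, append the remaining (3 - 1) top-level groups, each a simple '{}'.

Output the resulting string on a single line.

Answer: {{}{}{}{}{}{}{}{}{}{}{}{}{}{}{}}{}{}

Derivation:
Spec: pairs=18 depth=2 groups=3
Leftover pairs = 18 - 2 - (3-1) = 14
First group: deep chain of depth 2 + 14 sibling pairs
Remaining 2 groups: simple '{}' each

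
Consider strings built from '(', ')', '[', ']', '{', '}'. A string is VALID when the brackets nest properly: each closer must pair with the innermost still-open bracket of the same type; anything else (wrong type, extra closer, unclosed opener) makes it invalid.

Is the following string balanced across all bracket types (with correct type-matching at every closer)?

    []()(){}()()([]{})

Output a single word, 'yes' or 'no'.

Answer: yes

Derivation:
pos 0: push '['; stack = [
pos 1: ']' matches '['; pop; stack = (empty)
pos 2: push '('; stack = (
pos 3: ')' matches '('; pop; stack = (empty)
pos 4: push '('; stack = (
pos 5: ')' matches '('; pop; stack = (empty)
pos 6: push '{'; stack = {
pos 7: '}' matches '{'; pop; stack = (empty)
pos 8: push '('; stack = (
pos 9: ')' matches '('; pop; stack = (empty)
pos 10: push '('; stack = (
pos 11: ')' matches '('; pop; stack = (empty)
pos 12: push '('; stack = (
pos 13: push '['; stack = ([
pos 14: ']' matches '['; pop; stack = (
pos 15: push '{'; stack = ({
pos 16: '}' matches '{'; pop; stack = (
pos 17: ')' matches '('; pop; stack = (empty)
end: stack empty → VALID
Verdict: properly nested → yes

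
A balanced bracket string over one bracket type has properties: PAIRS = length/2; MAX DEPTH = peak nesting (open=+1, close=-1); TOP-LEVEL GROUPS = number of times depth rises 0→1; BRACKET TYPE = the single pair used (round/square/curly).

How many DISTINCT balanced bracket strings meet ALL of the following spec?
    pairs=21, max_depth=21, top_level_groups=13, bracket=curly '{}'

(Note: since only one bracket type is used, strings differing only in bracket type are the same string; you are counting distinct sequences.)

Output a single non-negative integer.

Spec: pairs=21 depth=21 groups=13
Count(depth <= 21) = 1924065
Count(depth <= 20) = 1924065
Count(depth == 21) = 1924065 - 1924065 = 0

Answer: 0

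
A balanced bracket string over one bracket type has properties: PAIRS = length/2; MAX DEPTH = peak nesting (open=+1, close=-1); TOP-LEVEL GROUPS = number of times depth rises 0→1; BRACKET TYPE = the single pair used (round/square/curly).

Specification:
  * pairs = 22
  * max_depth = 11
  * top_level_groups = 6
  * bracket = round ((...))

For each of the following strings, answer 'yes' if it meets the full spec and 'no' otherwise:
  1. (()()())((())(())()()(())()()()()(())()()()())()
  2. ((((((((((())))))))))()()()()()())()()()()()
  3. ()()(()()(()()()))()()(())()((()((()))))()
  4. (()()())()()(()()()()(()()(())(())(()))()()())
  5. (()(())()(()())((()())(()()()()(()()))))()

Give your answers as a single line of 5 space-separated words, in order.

Answer: no yes no no no

Derivation:
String 1 '(()()())((())(())()()(())()()()()(())()()()())()': depth seq [1 2 1 2 1 2 1 0 1 2 3 2 1 2 3 2 1 2 1 2 1 2 3 2 1 2 1 2 1 2 1 2 1 2 3 2 1 2 1 2 1 2 1 2 1 0 1 0]
  -> pairs=24 depth=3 groups=3 -> no
String 2 '((((((((((())))))))))()()()()()())()()()()()': depth seq [1 2 3 4 5 6 7 8 9 10 11 10 9 8 7 6 5 4 3 2 1 2 1 2 1 2 1 2 1 2 1 2 1 0 1 0 1 0 1 0 1 0 1 0]
  -> pairs=22 depth=11 groups=6 -> yes
String 3 '()()(()()(()()()))()()(())()((()((()))))()': depth seq [1 0 1 0 1 2 1 2 1 2 3 2 3 2 3 2 1 0 1 0 1 0 1 2 1 0 1 0 1 2 3 2 3 4 5 4 3 2 1 0 1 0]
  -> pairs=21 depth=5 groups=9 -> no
String 4 '(()()())()()(()()()()(()()(())(())(()))()()())': depth seq [1 2 1 2 1 2 1 0 1 0 1 0 1 2 1 2 1 2 1 2 1 2 3 2 3 2 3 4 3 2 3 4 3 2 3 4 3 2 1 2 1 2 1 2 1 0]
  -> pairs=23 depth=4 groups=4 -> no
String 5 '(()(())()(()())((()())(()()()()(()()))))()': depth seq [1 2 1 2 3 2 1 2 1 2 3 2 3 2 1 2 3 4 3 4 3 2 3 4 3 4 3 4 3 4 3 4 5 4 5 4 3 2 1 0 1 0]
  -> pairs=21 depth=5 groups=2 -> no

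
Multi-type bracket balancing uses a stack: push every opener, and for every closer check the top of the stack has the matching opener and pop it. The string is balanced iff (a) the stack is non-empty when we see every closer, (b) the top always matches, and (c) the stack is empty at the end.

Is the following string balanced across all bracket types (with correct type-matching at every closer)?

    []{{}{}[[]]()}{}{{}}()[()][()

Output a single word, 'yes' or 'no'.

pos 0: push '['; stack = [
pos 1: ']' matches '['; pop; stack = (empty)
pos 2: push '{'; stack = {
pos 3: push '{'; stack = {{
pos 4: '}' matches '{'; pop; stack = {
pos 5: push '{'; stack = {{
pos 6: '}' matches '{'; pop; stack = {
pos 7: push '['; stack = {[
pos 8: push '['; stack = {[[
pos 9: ']' matches '['; pop; stack = {[
pos 10: ']' matches '['; pop; stack = {
pos 11: push '('; stack = {(
pos 12: ')' matches '('; pop; stack = {
pos 13: '}' matches '{'; pop; stack = (empty)
pos 14: push '{'; stack = {
pos 15: '}' matches '{'; pop; stack = (empty)
pos 16: push '{'; stack = {
pos 17: push '{'; stack = {{
pos 18: '}' matches '{'; pop; stack = {
pos 19: '}' matches '{'; pop; stack = (empty)
pos 20: push '('; stack = (
pos 21: ')' matches '('; pop; stack = (empty)
pos 22: push '['; stack = [
pos 23: push '('; stack = [(
pos 24: ')' matches '('; pop; stack = [
pos 25: ']' matches '['; pop; stack = (empty)
pos 26: push '['; stack = [
pos 27: push '('; stack = [(
pos 28: ')' matches '('; pop; stack = [
end: stack still non-empty ([) → INVALID
Verdict: unclosed openers at end: [ → no

Answer: no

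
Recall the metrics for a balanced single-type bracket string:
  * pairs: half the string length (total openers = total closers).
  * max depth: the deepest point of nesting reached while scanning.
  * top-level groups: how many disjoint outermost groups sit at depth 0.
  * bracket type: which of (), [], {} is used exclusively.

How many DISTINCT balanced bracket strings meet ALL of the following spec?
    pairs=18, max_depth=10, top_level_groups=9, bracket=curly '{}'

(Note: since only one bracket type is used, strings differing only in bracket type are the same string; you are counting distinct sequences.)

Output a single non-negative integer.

Spec: pairs=18 depth=10 groups=9
Count(depth <= 10) = 1562275
Count(depth <= 9) = 1562266
Count(depth == 10) = 1562275 - 1562266 = 9

Answer: 9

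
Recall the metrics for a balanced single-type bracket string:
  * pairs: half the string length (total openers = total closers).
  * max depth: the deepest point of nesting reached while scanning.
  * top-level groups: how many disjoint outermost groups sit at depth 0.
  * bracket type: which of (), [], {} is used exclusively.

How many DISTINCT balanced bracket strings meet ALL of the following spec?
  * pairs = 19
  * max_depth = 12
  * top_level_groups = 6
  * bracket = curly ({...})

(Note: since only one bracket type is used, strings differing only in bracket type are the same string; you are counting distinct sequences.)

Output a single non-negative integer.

Spec: pairs=19 depth=12 groups=6
Count(depth <= 12) = 65132376
Count(depth <= 11) = 65130126
Count(depth == 12) = 65132376 - 65130126 = 2250

Answer: 2250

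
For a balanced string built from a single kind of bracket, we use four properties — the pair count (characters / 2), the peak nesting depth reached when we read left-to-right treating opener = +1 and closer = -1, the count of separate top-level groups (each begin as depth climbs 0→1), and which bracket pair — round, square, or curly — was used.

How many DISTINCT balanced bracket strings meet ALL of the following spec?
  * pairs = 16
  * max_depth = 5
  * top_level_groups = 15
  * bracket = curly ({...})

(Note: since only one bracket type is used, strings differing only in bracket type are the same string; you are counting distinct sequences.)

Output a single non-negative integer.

Answer: 0

Derivation:
Spec: pairs=16 depth=5 groups=15
Count(depth <= 5) = 15
Count(depth <= 4) = 15
Count(depth == 5) = 15 - 15 = 0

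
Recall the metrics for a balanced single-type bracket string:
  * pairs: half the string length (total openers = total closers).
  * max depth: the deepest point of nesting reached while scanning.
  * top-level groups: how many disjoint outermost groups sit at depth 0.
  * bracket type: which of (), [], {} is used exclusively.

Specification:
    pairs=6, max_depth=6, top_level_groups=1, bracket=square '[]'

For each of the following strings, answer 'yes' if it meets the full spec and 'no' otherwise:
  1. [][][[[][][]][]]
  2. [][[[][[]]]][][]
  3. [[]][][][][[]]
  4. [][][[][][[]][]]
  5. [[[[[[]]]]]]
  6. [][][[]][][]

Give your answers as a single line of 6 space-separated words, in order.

String 1 '[][][[[][][]][]]': depth seq [1 0 1 0 1 2 3 2 3 2 3 2 1 2 1 0]
  -> pairs=8 depth=3 groups=3 -> no
String 2 '[][[[][[]]]][][]': depth seq [1 0 1 2 3 2 3 4 3 2 1 0 1 0 1 0]
  -> pairs=8 depth=4 groups=4 -> no
String 3 '[[]][][][][[]]': depth seq [1 2 1 0 1 0 1 0 1 0 1 2 1 0]
  -> pairs=7 depth=2 groups=5 -> no
String 4 '[][][[][][[]][]]': depth seq [1 0 1 0 1 2 1 2 1 2 3 2 1 2 1 0]
  -> pairs=8 depth=3 groups=3 -> no
String 5 '[[[[[[]]]]]]': depth seq [1 2 3 4 5 6 5 4 3 2 1 0]
  -> pairs=6 depth=6 groups=1 -> yes
String 6 '[][][[]][][]': depth seq [1 0 1 0 1 2 1 0 1 0 1 0]
  -> pairs=6 depth=2 groups=5 -> no

Answer: no no no no yes no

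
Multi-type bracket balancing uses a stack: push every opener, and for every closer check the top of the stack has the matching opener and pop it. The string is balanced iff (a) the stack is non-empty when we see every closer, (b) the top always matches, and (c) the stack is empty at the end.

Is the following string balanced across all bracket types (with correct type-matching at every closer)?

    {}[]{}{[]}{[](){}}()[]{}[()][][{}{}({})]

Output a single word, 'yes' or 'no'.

pos 0: push '{'; stack = {
pos 1: '}' matches '{'; pop; stack = (empty)
pos 2: push '['; stack = [
pos 3: ']' matches '['; pop; stack = (empty)
pos 4: push '{'; stack = {
pos 5: '}' matches '{'; pop; stack = (empty)
pos 6: push '{'; stack = {
pos 7: push '['; stack = {[
pos 8: ']' matches '['; pop; stack = {
pos 9: '}' matches '{'; pop; stack = (empty)
pos 10: push '{'; stack = {
pos 11: push '['; stack = {[
pos 12: ']' matches '['; pop; stack = {
pos 13: push '('; stack = {(
pos 14: ')' matches '('; pop; stack = {
pos 15: push '{'; stack = {{
pos 16: '}' matches '{'; pop; stack = {
pos 17: '}' matches '{'; pop; stack = (empty)
pos 18: push '('; stack = (
pos 19: ')' matches '('; pop; stack = (empty)
pos 20: push '['; stack = [
pos 21: ']' matches '['; pop; stack = (empty)
pos 22: push '{'; stack = {
pos 23: '}' matches '{'; pop; stack = (empty)
pos 24: push '['; stack = [
pos 25: push '('; stack = [(
pos 26: ')' matches '('; pop; stack = [
pos 27: ']' matches '['; pop; stack = (empty)
pos 28: push '['; stack = [
pos 29: ']' matches '['; pop; stack = (empty)
pos 30: push '['; stack = [
pos 31: push '{'; stack = [{
pos 32: '}' matches '{'; pop; stack = [
pos 33: push '{'; stack = [{
pos 34: '}' matches '{'; pop; stack = [
pos 35: push '('; stack = [(
pos 36: push '{'; stack = [({
pos 37: '}' matches '{'; pop; stack = [(
pos 38: ')' matches '('; pop; stack = [
pos 39: ']' matches '['; pop; stack = (empty)
end: stack empty → VALID
Verdict: properly nested → yes

Answer: yes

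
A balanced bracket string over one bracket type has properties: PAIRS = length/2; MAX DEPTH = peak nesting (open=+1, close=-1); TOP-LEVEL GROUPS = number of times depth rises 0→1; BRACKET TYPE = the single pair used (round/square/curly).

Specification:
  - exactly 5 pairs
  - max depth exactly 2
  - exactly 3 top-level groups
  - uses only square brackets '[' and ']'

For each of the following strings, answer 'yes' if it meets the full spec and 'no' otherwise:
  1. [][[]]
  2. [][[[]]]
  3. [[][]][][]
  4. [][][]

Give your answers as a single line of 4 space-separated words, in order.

String 1 '[][[]]': depth seq [1 0 1 2 1 0]
  -> pairs=3 depth=2 groups=2 -> no
String 2 '[][[[]]]': depth seq [1 0 1 2 3 2 1 0]
  -> pairs=4 depth=3 groups=2 -> no
String 3 '[[][]][][]': depth seq [1 2 1 2 1 0 1 0 1 0]
  -> pairs=5 depth=2 groups=3 -> yes
String 4 '[][][]': depth seq [1 0 1 0 1 0]
  -> pairs=3 depth=1 groups=3 -> no

Answer: no no yes no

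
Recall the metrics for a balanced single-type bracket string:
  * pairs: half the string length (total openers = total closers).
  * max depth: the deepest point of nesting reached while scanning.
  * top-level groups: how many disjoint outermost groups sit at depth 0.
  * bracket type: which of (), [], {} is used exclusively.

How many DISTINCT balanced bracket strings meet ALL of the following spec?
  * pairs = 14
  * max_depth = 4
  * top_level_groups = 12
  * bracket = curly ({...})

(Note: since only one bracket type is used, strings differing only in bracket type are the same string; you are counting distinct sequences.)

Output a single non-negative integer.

Answer: 0

Derivation:
Spec: pairs=14 depth=4 groups=12
Count(depth <= 4) = 90
Count(depth <= 3) = 90
Count(depth == 4) = 90 - 90 = 0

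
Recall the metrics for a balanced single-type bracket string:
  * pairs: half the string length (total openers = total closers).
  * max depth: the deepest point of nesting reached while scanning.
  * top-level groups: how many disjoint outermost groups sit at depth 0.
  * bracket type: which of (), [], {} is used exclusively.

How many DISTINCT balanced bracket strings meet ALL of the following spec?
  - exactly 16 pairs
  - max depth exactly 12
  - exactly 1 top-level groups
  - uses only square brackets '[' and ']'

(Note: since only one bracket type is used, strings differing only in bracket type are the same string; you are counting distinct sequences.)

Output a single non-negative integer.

Answer: 16500

Derivation:
Spec: pairs=16 depth=12 groups=1
Count(depth <= 12) = 9691625
Count(depth <= 11) = 9675125
Count(depth == 12) = 9691625 - 9675125 = 16500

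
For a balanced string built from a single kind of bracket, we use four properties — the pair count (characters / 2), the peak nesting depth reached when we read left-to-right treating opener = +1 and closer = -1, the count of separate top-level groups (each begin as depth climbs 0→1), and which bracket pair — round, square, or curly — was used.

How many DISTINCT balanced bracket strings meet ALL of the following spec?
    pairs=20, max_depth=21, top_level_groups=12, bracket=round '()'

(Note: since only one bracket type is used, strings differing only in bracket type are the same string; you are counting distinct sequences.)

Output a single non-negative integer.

Spec: pairs=20 depth=21 groups=12
Count(depth <= 21) = 1332045
Count(depth <= 20) = 1332045
Count(depth == 21) = 1332045 - 1332045 = 0

Answer: 0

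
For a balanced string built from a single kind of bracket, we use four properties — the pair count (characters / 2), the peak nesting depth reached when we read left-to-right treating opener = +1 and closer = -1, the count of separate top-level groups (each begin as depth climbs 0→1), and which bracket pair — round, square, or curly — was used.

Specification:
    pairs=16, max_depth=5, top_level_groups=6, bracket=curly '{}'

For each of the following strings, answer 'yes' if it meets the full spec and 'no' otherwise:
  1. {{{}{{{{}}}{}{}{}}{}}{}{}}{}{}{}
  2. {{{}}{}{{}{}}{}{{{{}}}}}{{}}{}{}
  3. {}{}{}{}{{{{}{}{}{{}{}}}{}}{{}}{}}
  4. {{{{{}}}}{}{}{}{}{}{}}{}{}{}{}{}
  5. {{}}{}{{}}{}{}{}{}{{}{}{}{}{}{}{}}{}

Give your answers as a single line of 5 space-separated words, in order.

String 1 '{{{}{{{{}}}{}{}{}}{}}{}{}}{}{}{}': depth seq [1 2 3 2 3 4 5 6 5 4 3 4 3 4 3 4 3 2 3 2 1 2 1 2 1 0 1 0 1 0 1 0]
  -> pairs=16 depth=6 groups=4 -> no
String 2 '{{{}}{}{{}{}}{}{{{{}}}}}{{}}{}{}': depth seq [1 2 3 2 1 2 1 2 3 2 3 2 1 2 1 2 3 4 5 4 3 2 1 0 1 2 1 0 1 0 1 0]
  -> pairs=16 depth=5 groups=4 -> no
String 3 '{}{}{}{}{{{{}{}{}{{}{}}}{}}{{}}{}}': depth seq [1 0 1 0 1 0 1 0 1 2 3 4 3 4 3 4 3 4 5 4 5 4 3 2 3 2 1 2 3 2 1 2 1 0]
  -> pairs=17 depth=5 groups=5 -> no
String 4 '{{{{{}}}}{}{}{}{}{}{}}{}{}{}{}{}': depth seq [1 2 3 4 5 4 3 2 1 2 1 2 1 2 1 2 1 2 1 2 1 0 1 0 1 0 1 0 1 0 1 0]
  -> pairs=16 depth=5 groups=6 -> yes
String 5 '{{}}{}{{}}{}{}{}{}{{}{}{}{}{}{}{}}{}': depth seq [1 2 1 0 1 0 1 2 1 0 1 0 1 0 1 0 1 0 1 2 1 2 1 2 1 2 1 2 1 2 1 2 1 0 1 0]
  -> pairs=18 depth=2 groups=9 -> no

Answer: no no no yes no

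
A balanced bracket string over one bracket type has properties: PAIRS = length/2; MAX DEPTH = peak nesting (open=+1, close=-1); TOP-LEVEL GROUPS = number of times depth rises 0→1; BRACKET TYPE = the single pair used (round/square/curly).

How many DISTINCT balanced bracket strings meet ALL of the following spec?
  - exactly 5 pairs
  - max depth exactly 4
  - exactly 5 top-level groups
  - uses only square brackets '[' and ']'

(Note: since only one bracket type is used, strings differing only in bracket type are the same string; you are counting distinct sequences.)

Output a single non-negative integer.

Answer: 0

Derivation:
Spec: pairs=5 depth=4 groups=5
Count(depth <= 4) = 1
Count(depth <= 3) = 1
Count(depth == 4) = 1 - 1 = 0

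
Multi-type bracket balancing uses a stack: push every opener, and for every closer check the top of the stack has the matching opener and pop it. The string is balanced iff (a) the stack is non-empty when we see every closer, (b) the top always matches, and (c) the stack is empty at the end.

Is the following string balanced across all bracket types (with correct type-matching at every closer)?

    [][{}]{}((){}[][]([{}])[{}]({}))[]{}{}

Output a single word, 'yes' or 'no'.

pos 0: push '['; stack = [
pos 1: ']' matches '['; pop; stack = (empty)
pos 2: push '['; stack = [
pos 3: push '{'; stack = [{
pos 4: '}' matches '{'; pop; stack = [
pos 5: ']' matches '['; pop; stack = (empty)
pos 6: push '{'; stack = {
pos 7: '}' matches '{'; pop; stack = (empty)
pos 8: push '('; stack = (
pos 9: push '('; stack = ((
pos 10: ')' matches '('; pop; stack = (
pos 11: push '{'; stack = ({
pos 12: '}' matches '{'; pop; stack = (
pos 13: push '['; stack = ([
pos 14: ']' matches '['; pop; stack = (
pos 15: push '['; stack = ([
pos 16: ']' matches '['; pop; stack = (
pos 17: push '('; stack = ((
pos 18: push '['; stack = (([
pos 19: push '{'; stack = (([{
pos 20: '}' matches '{'; pop; stack = (([
pos 21: ']' matches '['; pop; stack = ((
pos 22: ')' matches '('; pop; stack = (
pos 23: push '['; stack = ([
pos 24: push '{'; stack = ([{
pos 25: '}' matches '{'; pop; stack = ([
pos 26: ']' matches '['; pop; stack = (
pos 27: push '('; stack = ((
pos 28: push '{'; stack = (({
pos 29: '}' matches '{'; pop; stack = ((
pos 30: ')' matches '('; pop; stack = (
pos 31: ')' matches '('; pop; stack = (empty)
pos 32: push '['; stack = [
pos 33: ']' matches '['; pop; stack = (empty)
pos 34: push '{'; stack = {
pos 35: '}' matches '{'; pop; stack = (empty)
pos 36: push '{'; stack = {
pos 37: '}' matches '{'; pop; stack = (empty)
end: stack empty → VALID
Verdict: properly nested → yes

Answer: yes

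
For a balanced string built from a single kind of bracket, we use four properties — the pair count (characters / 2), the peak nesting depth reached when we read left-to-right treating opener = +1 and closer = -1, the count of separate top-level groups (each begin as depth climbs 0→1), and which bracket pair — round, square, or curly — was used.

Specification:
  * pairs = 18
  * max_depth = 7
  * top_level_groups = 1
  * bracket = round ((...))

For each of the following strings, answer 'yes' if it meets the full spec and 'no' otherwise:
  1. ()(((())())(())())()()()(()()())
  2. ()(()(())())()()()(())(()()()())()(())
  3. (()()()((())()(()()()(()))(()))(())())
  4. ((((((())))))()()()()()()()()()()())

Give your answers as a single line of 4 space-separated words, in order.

String 1 '()(((())())(())())()()()(()()())': depth seq [1 0 1 2 3 4 3 2 3 2 1 2 3 2 1 2 1 0 1 0 1 0 1 0 1 2 1 2 1 2 1 0]
  -> pairs=16 depth=4 groups=6 -> no
String 2 '()(()(())())()()()(())(()()()())()(())': depth seq [1 0 1 2 1 2 3 2 1 2 1 0 1 0 1 0 1 0 1 2 1 0 1 2 1 2 1 2 1 2 1 0 1 0 1 2 1 0]
  -> pairs=19 depth=3 groups=9 -> no
String 3 '(()()()((())()(()()()(()))(()))(())())': depth seq [1 2 1 2 1 2 1 2 3 4 3 2 3 2 3 4 3 4 3 4 3 4 5 4 3 2 3 4 3 2 1 2 3 2 1 2 1 0]
  -> pairs=19 depth=5 groups=1 -> no
String 4 '((((((())))))()()()()()()()()()()())': depth seq [1 2 3 4 5 6 7 6 5 4 3 2 1 2 1 2 1 2 1 2 1 2 1 2 1 2 1 2 1 2 1 2 1 2 1 0]
  -> pairs=18 depth=7 groups=1 -> yes

Answer: no no no yes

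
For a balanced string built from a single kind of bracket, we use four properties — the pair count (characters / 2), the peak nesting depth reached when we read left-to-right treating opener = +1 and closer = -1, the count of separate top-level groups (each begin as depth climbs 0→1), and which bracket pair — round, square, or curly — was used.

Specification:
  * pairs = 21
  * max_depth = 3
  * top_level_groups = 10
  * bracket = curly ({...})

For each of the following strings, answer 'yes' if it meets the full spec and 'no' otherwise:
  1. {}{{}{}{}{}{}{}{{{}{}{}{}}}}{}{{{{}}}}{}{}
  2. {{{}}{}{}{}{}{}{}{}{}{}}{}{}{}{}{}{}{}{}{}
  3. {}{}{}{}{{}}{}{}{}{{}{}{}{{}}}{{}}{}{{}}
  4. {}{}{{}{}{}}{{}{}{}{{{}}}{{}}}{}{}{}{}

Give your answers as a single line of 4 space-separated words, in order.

Answer: no yes no no

Derivation:
String 1 '{}{{}{}{}{}{}{}{{{}{}{}{}}}}{}{{{{}}}}{}{}': depth seq [1 0 1 2 1 2 1 2 1 2 1 2 1 2 1 2 3 4 3 4 3 4 3 4 3 2 1 0 1 0 1 2 3 4 3 2 1 0 1 0 1 0]
  -> pairs=21 depth=4 groups=6 -> no
String 2 '{{{}}{}{}{}{}{}{}{}{}{}}{}{}{}{}{}{}{}{}{}': depth seq [1 2 3 2 1 2 1 2 1 2 1 2 1 2 1 2 1 2 1 2 1 2 1 0 1 0 1 0 1 0 1 0 1 0 1 0 1 0 1 0 1 0]
  -> pairs=21 depth=3 groups=10 -> yes
String 3 '{}{}{}{}{{}}{}{}{}{{}{}{}{{}}}{{}}{}{{}}': depth seq [1 0 1 0 1 0 1 0 1 2 1 0 1 0 1 0 1 0 1 2 1 2 1 2 1 2 3 2 1 0 1 2 1 0 1 0 1 2 1 0]
  -> pairs=20 depth=3 groups=12 -> no
String 4 '{}{}{{}{}{}}{{}{}{}{{{}}}{{}}}{}{}{}{}': depth seq [1 0 1 0 1 2 1 2 1 2 1 0 1 2 1 2 1 2 1 2 3 4 3 2 1 2 3 2 1 0 1 0 1 0 1 0 1 0]
  -> pairs=19 depth=4 groups=8 -> no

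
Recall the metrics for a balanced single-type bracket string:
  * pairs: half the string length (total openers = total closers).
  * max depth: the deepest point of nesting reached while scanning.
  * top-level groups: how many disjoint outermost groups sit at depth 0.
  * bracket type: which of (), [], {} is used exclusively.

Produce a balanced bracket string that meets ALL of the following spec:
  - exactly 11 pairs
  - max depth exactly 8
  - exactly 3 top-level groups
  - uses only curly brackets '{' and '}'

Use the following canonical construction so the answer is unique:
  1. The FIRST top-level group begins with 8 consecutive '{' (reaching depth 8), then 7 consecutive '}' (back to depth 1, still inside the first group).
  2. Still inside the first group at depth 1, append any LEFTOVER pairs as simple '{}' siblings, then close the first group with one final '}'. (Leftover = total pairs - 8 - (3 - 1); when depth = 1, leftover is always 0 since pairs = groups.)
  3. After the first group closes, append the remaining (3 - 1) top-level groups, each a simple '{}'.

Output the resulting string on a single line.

Spec: pairs=11 depth=8 groups=3
Leftover pairs = 11 - 8 - (3-1) = 1
First group: deep chain of depth 8 + 1 sibling pairs
Remaining 2 groups: simple '{}' each

Answer: {{{{{{{{}}}}}}}{}}{}{}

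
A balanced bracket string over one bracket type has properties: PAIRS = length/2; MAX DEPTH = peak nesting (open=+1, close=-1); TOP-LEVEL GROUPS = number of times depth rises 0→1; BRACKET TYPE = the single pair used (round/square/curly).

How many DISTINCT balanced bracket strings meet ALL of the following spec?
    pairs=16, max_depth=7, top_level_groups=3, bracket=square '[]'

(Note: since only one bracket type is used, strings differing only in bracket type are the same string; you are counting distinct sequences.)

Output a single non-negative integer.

Answer: 984483

Derivation:
Spec: pairs=16 depth=7 groups=3
Count(depth <= 7) = 6418440
Count(depth <= 6) = 5433957
Count(depth == 7) = 6418440 - 5433957 = 984483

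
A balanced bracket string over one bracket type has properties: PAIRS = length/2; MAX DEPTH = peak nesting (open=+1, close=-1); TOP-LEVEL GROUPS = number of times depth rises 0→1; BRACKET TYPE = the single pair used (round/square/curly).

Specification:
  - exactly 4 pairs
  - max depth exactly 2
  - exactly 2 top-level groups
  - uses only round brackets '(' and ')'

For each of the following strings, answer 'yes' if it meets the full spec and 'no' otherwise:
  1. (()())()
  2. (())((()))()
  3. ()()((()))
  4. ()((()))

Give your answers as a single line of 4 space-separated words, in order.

Answer: yes no no no

Derivation:
String 1 '(()())()': depth seq [1 2 1 2 1 0 1 0]
  -> pairs=4 depth=2 groups=2 -> yes
String 2 '(())((()))()': depth seq [1 2 1 0 1 2 3 2 1 0 1 0]
  -> pairs=6 depth=3 groups=3 -> no
String 3 '()()((()))': depth seq [1 0 1 0 1 2 3 2 1 0]
  -> pairs=5 depth=3 groups=3 -> no
String 4 '()((()))': depth seq [1 0 1 2 3 2 1 0]
  -> pairs=4 depth=3 groups=2 -> no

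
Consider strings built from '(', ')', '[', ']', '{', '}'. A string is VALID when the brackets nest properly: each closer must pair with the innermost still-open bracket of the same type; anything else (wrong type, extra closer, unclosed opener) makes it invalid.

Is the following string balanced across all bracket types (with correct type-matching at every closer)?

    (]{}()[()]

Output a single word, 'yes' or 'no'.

pos 0: push '('; stack = (
pos 1: saw closer ']' but top of stack is '(' (expected ')') → INVALID
Verdict: type mismatch at position 1: ']' closes '(' → no

Answer: no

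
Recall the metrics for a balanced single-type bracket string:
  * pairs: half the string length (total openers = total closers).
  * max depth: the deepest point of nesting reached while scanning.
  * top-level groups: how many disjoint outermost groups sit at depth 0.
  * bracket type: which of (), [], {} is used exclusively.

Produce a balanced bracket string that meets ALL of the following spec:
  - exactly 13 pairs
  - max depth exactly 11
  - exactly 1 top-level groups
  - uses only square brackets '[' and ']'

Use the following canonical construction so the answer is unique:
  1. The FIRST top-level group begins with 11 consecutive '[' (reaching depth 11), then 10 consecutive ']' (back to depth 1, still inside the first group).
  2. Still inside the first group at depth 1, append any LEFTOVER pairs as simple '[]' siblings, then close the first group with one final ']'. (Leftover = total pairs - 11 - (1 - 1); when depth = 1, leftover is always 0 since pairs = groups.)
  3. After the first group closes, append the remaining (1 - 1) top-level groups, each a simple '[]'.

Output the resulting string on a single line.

Spec: pairs=13 depth=11 groups=1
Leftover pairs = 13 - 11 - (1-1) = 2
First group: deep chain of depth 11 + 2 sibling pairs
Remaining 0 groups: simple '[]' each

Answer: [[[[[[[[[[[]]]]]]]]]][][]]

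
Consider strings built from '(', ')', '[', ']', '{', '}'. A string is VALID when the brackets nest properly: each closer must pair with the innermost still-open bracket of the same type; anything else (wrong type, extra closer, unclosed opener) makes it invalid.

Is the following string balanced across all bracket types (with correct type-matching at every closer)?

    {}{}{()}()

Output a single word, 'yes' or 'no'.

Answer: yes

Derivation:
pos 0: push '{'; stack = {
pos 1: '}' matches '{'; pop; stack = (empty)
pos 2: push '{'; stack = {
pos 3: '}' matches '{'; pop; stack = (empty)
pos 4: push '{'; stack = {
pos 5: push '('; stack = {(
pos 6: ')' matches '('; pop; stack = {
pos 7: '}' matches '{'; pop; stack = (empty)
pos 8: push '('; stack = (
pos 9: ')' matches '('; pop; stack = (empty)
end: stack empty → VALID
Verdict: properly nested → yes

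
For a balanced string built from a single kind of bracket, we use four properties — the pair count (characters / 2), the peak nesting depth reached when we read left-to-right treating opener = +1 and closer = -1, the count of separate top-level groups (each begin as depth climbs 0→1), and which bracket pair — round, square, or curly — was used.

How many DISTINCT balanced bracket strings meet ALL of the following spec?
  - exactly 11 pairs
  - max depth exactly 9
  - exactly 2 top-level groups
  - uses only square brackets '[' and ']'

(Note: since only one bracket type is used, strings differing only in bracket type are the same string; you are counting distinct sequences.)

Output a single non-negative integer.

Answer: 32

Derivation:
Spec: pairs=11 depth=9 groups=2
Count(depth <= 9) = 16794
Count(depth <= 8) = 16762
Count(depth == 9) = 16794 - 16762 = 32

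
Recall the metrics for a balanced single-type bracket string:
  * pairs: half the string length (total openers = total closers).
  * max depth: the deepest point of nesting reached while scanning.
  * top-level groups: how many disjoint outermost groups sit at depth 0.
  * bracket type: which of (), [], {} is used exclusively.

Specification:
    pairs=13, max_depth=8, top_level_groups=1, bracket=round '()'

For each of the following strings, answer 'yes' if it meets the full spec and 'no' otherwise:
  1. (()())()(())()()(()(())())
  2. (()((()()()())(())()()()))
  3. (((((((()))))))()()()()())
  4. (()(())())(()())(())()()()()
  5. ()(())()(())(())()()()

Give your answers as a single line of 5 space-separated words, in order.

String 1 '(()())()(())()()(()(())())': depth seq [1 2 1 2 1 0 1 0 1 2 1 0 1 0 1 0 1 2 1 2 3 2 1 2 1 0]
  -> pairs=13 depth=3 groups=6 -> no
String 2 '(()((()()()())(())()()()))': depth seq [1 2 1 2 3 4 3 4 3 4 3 4 3 2 3 4 3 2 3 2 3 2 3 2 1 0]
  -> pairs=13 depth=4 groups=1 -> no
String 3 '(((((((()))))))()()()()())': depth seq [1 2 3 4 5 6 7 8 7 6 5 4 3 2 1 2 1 2 1 2 1 2 1 2 1 0]
  -> pairs=13 depth=8 groups=1 -> yes
String 4 '(()(())())(()())(())()()()()': depth seq [1 2 1 2 3 2 1 2 1 0 1 2 1 2 1 0 1 2 1 0 1 0 1 0 1 0 1 0]
  -> pairs=14 depth=3 groups=7 -> no
String 5 '()(())()(())(())()()()': depth seq [1 0 1 2 1 0 1 0 1 2 1 0 1 2 1 0 1 0 1 0 1 0]
  -> pairs=11 depth=2 groups=8 -> no

Answer: no no yes no no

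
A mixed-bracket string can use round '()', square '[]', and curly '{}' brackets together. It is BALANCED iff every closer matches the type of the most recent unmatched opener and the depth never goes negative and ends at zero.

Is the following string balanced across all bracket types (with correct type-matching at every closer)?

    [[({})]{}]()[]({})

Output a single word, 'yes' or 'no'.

Answer: yes

Derivation:
pos 0: push '['; stack = [
pos 1: push '['; stack = [[
pos 2: push '('; stack = [[(
pos 3: push '{'; stack = [[({
pos 4: '}' matches '{'; pop; stack = [[(
pos 5: ')' matches '('; pop; stack = [[
pos 6: ']' matches '['; pop; stack = [
pos 7: push '{'; stack = [{
pos 8: '}' matches '{'; pop; stack = [
pos 9: ']' matches '['; pop; stack = (empty)
pos 10: push '('; stack = (
pos 11: ')' matches '('; pop; stack = (empty)
pos 12: push '['; stack = [
pos 13: ']' matches '['; pop; stack = (empty)
pos 14: push '('; stack = (
pos 15: push '{'; stack = ({
pos 16: '}' matches '{'; pop; stack = (
pos 17: ')' matches '('; pop; stack = (empty)
end: stack empty → VALID
Verdict: properly nested → yes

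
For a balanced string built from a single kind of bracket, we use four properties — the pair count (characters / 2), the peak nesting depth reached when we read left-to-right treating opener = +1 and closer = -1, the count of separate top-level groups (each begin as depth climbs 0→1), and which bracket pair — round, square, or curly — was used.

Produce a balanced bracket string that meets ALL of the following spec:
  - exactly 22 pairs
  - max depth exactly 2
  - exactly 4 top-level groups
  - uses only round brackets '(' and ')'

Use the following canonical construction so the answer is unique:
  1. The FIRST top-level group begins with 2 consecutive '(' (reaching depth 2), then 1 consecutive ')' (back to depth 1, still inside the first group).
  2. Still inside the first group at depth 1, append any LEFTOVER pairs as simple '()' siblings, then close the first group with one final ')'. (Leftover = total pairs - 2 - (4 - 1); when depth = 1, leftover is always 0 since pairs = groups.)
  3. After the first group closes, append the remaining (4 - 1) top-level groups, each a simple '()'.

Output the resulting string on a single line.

Spec: pairs=22 depth=2 groups=4
Leftover pairs = 22 - 2 - (4-1) = 17
First group: deep chain of depth 2 + 17 sibling pairs
Remaining 3 groups: simple '()' each

Answer: (()()()()()()()()()()()()()()()()()())()()()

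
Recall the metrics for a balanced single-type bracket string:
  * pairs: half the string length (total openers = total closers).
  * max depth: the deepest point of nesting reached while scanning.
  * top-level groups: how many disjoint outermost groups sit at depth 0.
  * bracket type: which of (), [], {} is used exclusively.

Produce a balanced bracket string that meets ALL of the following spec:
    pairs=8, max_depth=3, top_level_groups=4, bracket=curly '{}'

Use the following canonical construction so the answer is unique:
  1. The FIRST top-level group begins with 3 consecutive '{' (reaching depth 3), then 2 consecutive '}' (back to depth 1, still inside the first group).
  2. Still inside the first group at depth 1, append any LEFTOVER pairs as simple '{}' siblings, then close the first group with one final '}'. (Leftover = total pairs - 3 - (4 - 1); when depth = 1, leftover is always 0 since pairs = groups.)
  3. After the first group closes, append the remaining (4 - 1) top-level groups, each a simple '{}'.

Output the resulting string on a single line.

Answer: {{{}}{}{}}{}{}{}

Derivation:
Spec: pairs=8 depth=3 groups=4
Leftover pairs = 8 - 3 - (4-1) = 2
First group: deep chain of depth 3 + 2 sibling pairs
Remaining 3 groups: simple '{}' each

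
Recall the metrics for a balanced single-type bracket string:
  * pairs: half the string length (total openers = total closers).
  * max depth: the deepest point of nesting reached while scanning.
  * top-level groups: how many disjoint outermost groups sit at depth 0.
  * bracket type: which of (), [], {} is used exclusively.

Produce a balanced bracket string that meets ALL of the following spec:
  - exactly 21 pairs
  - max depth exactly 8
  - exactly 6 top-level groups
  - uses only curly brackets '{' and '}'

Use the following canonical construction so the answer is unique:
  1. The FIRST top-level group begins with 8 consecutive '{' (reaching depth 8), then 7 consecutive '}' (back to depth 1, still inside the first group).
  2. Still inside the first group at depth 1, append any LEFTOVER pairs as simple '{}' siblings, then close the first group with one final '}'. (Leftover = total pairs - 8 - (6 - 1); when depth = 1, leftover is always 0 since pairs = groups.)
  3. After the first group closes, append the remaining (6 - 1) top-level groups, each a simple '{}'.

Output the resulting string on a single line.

Spec: pairs=21 depth=8 groups=6
Leftover pairs = 21 - 8 - (6-1) = 8
First group: deep chain of depth 8 + 8 sibling pairs
Remaining 5 groups: simple '{}' each

Answer: {{{{{{{{}}}}}}}{}{}{}{}{}{}{}{}}{}{}{}{}{}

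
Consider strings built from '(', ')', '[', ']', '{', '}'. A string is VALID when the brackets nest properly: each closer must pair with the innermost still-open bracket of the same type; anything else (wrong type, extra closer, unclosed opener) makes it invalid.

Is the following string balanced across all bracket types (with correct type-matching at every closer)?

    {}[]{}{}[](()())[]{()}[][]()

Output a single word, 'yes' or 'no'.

pos 0: push '{'; stack = {
pos 1: '}' matches '{'; pop; stack = (empty)
pos 2: push '['; stack = [
pos 3: ']' matches '['; pop; stack = (empty)
pos 4: push '{'; stack = {
pos 5: '}' matches '{'; pop; stack = (empty)
pos 6: push '{'; stack = {
pos 7: '}' matches '{'; pop; stack = (empty)
pos 8: push '['; stack = [
pos 9: ']' matches '['; pop; stack = (empty)
pos 10: push '('; stack = (
pos 11: push '('; stack = ((
pos 12: ')' matches '('; pop; stack = (
pos 13: push '('; stack = ((
pos 14: ')' matches '('; pop; stack = (
pos 15: ')' matches '('; pop; stack = (empty)
pos 16: push '['; stack = [
pos 17: ']' matches '['; pop; stack = (empty)
pos 18: push '{'; stack = {
pos 19: push '('; stack = {(
pos 20: ')' matches '('; pop; stack = {
pos 21: '}' matches '{'; pop; stack = (empty)
pos 22: push '['; stack = [
pos 23: ']' matches '['; pop; stack = (empty)
pos 24: push '['; stack = [
pos 25: ']' matches '['; pop; stack = (empty)
pos 26: push '('; stack = (
pos 27: ')' matches '('; pop; stack = (empty)
end: stack empty → VALID
Verdict: properly nested → yes

Answer: yes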